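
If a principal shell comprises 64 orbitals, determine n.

n = 8

n² = 64 ⇒ n = 8.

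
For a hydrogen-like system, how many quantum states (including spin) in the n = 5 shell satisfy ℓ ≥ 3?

For n = 5, ℓ ranges over 0 … 4.
The (ℓ, m_ℓ) pairs meeting ℓ ≥ 3 give: ℓ=3 → 7; ℓ=4 → 9.
Orbitals: 7 + 9 = 16. Each orbital carries two spin states, so 16 × 2 = 32 states.

32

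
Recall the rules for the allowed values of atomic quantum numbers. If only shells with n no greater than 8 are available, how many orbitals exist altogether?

204

Total orbitals = 1² + 2² + 3² + 4² + 5² + 6² + 7² + 8² = 204.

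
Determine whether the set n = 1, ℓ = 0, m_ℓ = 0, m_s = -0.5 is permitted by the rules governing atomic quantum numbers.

Yes

n = 1 is a positive integer. ℓ = 0 satisfies 0 ≤ ℓ ≤ n−1 = 0. m_ℓ = 0 lies in the range −ℓ … +ℓ (here 0). m_s = -1/2 is one of ±1/2.
All four constraints are satisfied.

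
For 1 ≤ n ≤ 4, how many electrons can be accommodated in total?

Total orbitals = 1² + 2² + 3² + 4² = 30. Doubling for spin gives 60 electrons.

60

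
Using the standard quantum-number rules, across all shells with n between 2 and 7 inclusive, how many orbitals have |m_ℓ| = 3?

20

Count contributing orbitals for each principal shell:
n=4 → 2; n=5 → 4; n=6 → 6; n=7 → 8.
Total orbitals: 2 + 4 + 6 + 8 = 20.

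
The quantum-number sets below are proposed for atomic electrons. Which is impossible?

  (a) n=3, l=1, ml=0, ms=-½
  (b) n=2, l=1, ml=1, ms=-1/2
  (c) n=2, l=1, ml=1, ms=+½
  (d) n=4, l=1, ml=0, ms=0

(d) has ms = 0, but an electron's spin must be ±1/2.
The remaining sets (a), (b), (c) satisfy all four rules.

(d)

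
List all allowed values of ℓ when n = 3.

0, 1, 2

ℓ is an integer with 0 ≤ ℓ ≤ n−1, so for n = 3: ℓ = 0, 1, 2.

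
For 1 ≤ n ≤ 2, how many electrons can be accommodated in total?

Total orbitals = 1² + 2² = 5. Doubling for spin gives 10 electrons.

10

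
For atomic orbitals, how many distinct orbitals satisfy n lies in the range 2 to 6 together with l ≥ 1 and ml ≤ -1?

35

For each n in the range, tally the orbitals obeying l ≥ 1 and ml ≤ -1:
n=2 → 1; n=3 → 3; n=4 → 6; n=5 → 10; n=6 → 15.
Total orbitals: 1 + 3 + 6 + 10 + 15 = 35.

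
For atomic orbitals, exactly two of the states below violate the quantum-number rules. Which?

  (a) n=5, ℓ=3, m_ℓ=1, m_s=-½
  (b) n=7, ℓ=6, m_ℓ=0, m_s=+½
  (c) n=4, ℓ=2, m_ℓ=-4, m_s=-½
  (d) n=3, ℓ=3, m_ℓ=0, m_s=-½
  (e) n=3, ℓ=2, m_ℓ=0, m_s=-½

(c) and (d)

(c) has |m_ℓ| = 4 > ℓ = 2, violating −ℓ ≤ m_ℓ ≤ ℓ.
(d) has ℓ = 3 ≥ n = 3, violating 0 ≤ ℓ ≤ n−1.
The remaining sets (a), (b), (e) satisfy all four rules.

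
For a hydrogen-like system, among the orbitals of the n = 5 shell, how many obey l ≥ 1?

24

Orbitals with l ≥ 1, by l: l=1 → 3; l=2 → 5; l=3 → 7; l=4 → 9.
Total orbitals: 3 + 5 + 7 + 9 = 24.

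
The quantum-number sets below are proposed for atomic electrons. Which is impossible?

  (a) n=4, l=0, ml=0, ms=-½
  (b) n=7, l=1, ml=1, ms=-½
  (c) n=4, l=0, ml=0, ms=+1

(c)

(c) has ms = +1, but an electron's spin must be ±1/2.
The remaining sets (a), (b) satisfy all four rules.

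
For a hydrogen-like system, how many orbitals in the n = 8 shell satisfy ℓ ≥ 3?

55

Go through ℓ = 0, …, 7 (the values permitted for n = 8).
The (ℓ, m_ℓ) pairs meeting ℓ ≥ 3 give: ℓ=3 → 7; ℓ=4 → 9; ℓ=5 → 11; ℓ=6 → 13; ℓ=7 → 15.
Total orbitals: 7 + 9 + 11 + 13 + 15 = 55.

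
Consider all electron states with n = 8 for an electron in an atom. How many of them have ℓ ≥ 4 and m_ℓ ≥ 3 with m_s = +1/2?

14

Go through ℓ = 0, …, 7 (the values permitted for n = 8).
Orbitals with ℓ ≥ 4 and m_ℓ ≥ 3, by ℓ: ℓ=4 → 2; ℓ=5 → 3; ℓ=6 → 4; ℓ=7 → 5.
Orbitals: 2 + 3 + 4 + 5 = 14. With m_s fixed to a single value there is one state per orbital, giving 14 states.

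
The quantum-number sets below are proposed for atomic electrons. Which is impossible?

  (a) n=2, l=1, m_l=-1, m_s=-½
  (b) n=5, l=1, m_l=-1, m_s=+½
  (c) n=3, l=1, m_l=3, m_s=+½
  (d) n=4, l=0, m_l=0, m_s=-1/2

(c)

(c) has |m_l| = 3 > l = 1, violating −l ≤ m_l ≤ l.
The remaining sets (a), (b), (d) satisfy all four rules.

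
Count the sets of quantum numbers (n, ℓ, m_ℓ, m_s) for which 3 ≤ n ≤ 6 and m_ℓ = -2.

For each n in the range, tally the orbitals obeying m_ℓ = -2:
n=3 → 1; n=4 → 2; n=5 → 3; n=6 → 4.
Orbitals: 1 + 2 + 3 + 4 = 10. Including both spin states (m_s = ±1/2) gives 2 × 10 = 20 states.

20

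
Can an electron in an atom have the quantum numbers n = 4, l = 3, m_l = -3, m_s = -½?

n = 4 is a positive integer. l = 3 satisfies 0 ≤ l ≤ n−1 = 3. m_l = -3 lies in the range −l … +l (here −3 … 3). m_s = -1/2 is one of ±1/2.
All four constraints are satisfied.

Valid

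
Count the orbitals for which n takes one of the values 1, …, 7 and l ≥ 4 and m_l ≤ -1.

Count contributing orbitals for each principal shell:
n=5 → 4; n=6 → 9; n=7 → 15.
Total orbitals: 4 + 9 + 15 = 28.

28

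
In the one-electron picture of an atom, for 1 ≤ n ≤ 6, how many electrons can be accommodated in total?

Total orbitals = 1² + 2² + 3² + 4² + 5² + 6² = 91. Doubling for spin gives 182 electrons.

182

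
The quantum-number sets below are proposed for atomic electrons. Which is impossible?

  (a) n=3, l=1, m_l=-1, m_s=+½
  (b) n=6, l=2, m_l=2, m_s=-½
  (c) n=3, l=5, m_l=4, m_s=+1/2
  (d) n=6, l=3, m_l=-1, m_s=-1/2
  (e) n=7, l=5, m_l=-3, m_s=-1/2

(c)

(c) has l = 5 ≥ n = 3, violating 0 ≤ l ≤ n−1.
The remaining sets (a), (b), (d), (e) satisfy all four rules.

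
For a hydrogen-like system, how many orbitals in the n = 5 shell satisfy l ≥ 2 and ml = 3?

2

With n = 5 the allowed l are 0, 1, …, 4.
The (l, ml) pairs meeting l ≥ 2 and ml = 3 give: l=3 → 1; l=4 → 1.
Total orbitals: 1 + 1 = 2.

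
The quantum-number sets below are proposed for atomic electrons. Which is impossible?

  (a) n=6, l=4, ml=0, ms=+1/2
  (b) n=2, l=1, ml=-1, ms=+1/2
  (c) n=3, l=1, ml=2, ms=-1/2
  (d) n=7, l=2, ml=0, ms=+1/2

(c)

(c) has |ml| = 2 > l = 1, violating −l ≤ ml ≤ l.
The remaining sets (a), (b), (d) satisfy all four rules.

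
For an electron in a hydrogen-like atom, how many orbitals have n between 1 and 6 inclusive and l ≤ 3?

62

Count contributing orbitals for each principal shell:
n=1 → 1; n=2 → 4; n=3 → 9; n=4 → 16; n=5 → 16; n=6 → 16.
Total orbitals: 1 + 4 + 9 + 16 + 16 + 16 = 62.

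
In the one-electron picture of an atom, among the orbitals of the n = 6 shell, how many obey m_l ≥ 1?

15

The n = 6 shell has l = 0 through 5; check each.
Contributions: l=1 → 1; l=2 → 2; l=3 → 3; l=4 → 4; l=5 → 5.
Total orbitals: 1 + 2 + 3 + 4 + 5 = 15.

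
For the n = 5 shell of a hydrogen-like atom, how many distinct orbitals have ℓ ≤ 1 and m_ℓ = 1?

With n = 5 the allowed ℓ are 0, 1, …, 4.
Per ℓ-value: ℓ=1 → 1.
Total orbitals: 1.

1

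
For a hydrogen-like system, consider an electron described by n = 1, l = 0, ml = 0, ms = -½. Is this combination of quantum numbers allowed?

n = 1 is a positive integer. l = 0 satisfies 0 ≤ l ≤ n−1 = 0. ml = 0 lies in the range −l … +l (here 0). ms = -1/2 is one of ±1/2.
All four constraints are satisfied.

Yes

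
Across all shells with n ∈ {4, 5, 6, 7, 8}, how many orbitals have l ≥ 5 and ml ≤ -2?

Per-shell orbital counts meeting the constraint:
n=6 → 4; n=7 → 9; n=8 → 15.
Total orbitals: 4 + 9 + 15 = 28.

28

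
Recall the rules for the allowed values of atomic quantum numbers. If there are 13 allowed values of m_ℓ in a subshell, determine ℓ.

ℓ = 6

m_ℓ ranges over 2ℓ+1 integers, so 2ℓ+1 = 13 ⇒ ℓ = 6.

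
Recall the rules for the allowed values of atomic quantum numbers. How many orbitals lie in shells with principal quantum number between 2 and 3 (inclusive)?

Shell n has n² orbitals: 2²=4 + 3²=9 = 13 orbitals.

13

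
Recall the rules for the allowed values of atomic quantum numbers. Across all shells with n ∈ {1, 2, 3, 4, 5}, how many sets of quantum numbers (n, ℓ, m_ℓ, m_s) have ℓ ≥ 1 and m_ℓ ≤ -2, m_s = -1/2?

10

Count contributing orbitals for each principal shell:
n=3 → 1; n=4 → 3; n=5 → 6.
Orbitals: 1 + 3 + 6 = 10. With m_s fixed to -1/2 there is one state per orbital, so 10 states.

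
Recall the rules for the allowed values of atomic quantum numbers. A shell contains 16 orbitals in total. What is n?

n² = 16 ⇒ n = 4.

n = 4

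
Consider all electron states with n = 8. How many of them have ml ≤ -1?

56

With n = 8 the allowed l are 0, 1, …, 7.
Contributions: l=1 → 1; l=2 → 2; l=3 → 3; l=4 → 4; l=5 → 5; l=6 → 6; l=7 → 7.
Orbitals: 1 + 2 + 3 + 4 + 5 + 6 + 7 = 28. Each orbital carries two spin states, so 28 × 2 = 56 states.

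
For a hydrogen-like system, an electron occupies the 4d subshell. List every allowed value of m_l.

The 4d subshell has l = 2, and m_l takes every integer from −l to +l. With l = 2 that gives the 5 values -2, -1, 0, 1, 2.

-2, -1, 0, 1, 2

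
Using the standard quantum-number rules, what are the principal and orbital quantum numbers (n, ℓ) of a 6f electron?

The leading integer gives n = 6; the letter 'f' means ℓ = 3.

n = 6, ℓ = 3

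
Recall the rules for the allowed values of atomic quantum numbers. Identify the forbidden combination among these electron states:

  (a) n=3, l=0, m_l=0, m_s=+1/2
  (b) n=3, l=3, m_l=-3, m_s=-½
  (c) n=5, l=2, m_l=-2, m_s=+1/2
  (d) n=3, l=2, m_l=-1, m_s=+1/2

(b) has l = 3 ≥ n = 3, violating 0 ≤ l ≤ n−1.
The remaining sets (a), (c), (d) satisfy all four rules.

(b)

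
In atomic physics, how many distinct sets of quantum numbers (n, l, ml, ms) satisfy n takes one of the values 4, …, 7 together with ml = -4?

Per-shell orbital counts meeting the constraint:
n=5 → 1; n=6 → 2; n=7 → 3.
Orbitals: 1 + 2 + 3 = 6. Including both spin states (ms = ±1/2) gives 2 × 6 = 12 states.

12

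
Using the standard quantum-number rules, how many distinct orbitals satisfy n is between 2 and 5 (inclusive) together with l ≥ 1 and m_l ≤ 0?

Per-shell orbital counts meeting the constraint:
n=2 → 2; n=3 → 5; n=4 → 9; n=5 → 14.
Total orbitals: 2 + 5 + 9 + 14 = 30.

30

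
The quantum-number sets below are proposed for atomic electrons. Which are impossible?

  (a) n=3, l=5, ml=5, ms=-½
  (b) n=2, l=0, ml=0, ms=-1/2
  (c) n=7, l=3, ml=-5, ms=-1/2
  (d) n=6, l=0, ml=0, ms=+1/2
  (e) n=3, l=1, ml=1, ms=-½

(a) and (c)

(a) has l = 5 ≥ n = 3, violating 0 ≤ l ≤ n−1.
(c) has |ml| = 5 > l = 3, violating −l ≤ ml ≤ l.
The remaining sets (b), (d), (e) satisfy all four rules.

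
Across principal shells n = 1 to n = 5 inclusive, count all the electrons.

110

Shell n has n² orbitals: 1²=1 + 2²=4 + 3²=9 + 4²=16 + 5²=25 = 55 orbitals.
Two spin states per orbital: 2 × 55 = 110 electrons.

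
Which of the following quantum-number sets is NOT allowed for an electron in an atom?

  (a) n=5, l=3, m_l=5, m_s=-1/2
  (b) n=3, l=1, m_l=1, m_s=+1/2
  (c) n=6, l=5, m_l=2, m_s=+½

(a)

(a) has |m_l| = 5 > l = 3, violating −l ≤ m_l ≤ l.
The remaining sets (b), (c) satisfy all four rules.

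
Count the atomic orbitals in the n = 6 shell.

36

The n = 6 shell contains n² = 6² = 36 orbitals.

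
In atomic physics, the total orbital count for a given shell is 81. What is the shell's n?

n = 9

n² = 81 ⇒ n = 9.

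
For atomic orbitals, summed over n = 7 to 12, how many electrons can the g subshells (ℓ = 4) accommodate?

A g subshell (ℓ = 4) exists for every n ≥ 5, so shells n = 7, 8, 9, 10, 11, 12 each contribute one — 6 subshells.
Since each g subshell holds 2(2·4+1) = 18 electrons, the total is 6 × 18 = 108.

108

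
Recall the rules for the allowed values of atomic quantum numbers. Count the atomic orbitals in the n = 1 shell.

1

The n = 1 shell contains n² = 1² = 1 orbital.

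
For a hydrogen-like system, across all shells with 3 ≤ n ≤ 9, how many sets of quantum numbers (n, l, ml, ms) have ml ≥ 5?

For each n in the range, tally the orbitals obeying ml ≥ 5:
n=6 → 1; n=7 → 3; n=8 → 6; n=9 → 10.
Orbitals: 1 + 3 + 6 + 10 = 20. Including both spin states (ms = ±1/2) gives 2 × 20 = 40 states.

40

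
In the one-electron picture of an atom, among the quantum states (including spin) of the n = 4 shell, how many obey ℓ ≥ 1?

30

With n = 4 the allowed ℓ are 0, 1, …, 3.
Orbitals with ℓ ≥ 1, by ℓ: ℓ=1 → 3; ℓ=2 → 5; ℓ=3 → 7.
Orbitals: 3 + 5 + 7 = 15. Each orbital carries two spin states, so 15 × 2 = 30 states.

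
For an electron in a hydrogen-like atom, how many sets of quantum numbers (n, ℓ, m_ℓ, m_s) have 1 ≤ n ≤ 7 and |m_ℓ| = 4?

24

Treat each shell separately and count matching orbitals:
n=5 → 2; n=6 → 4; n=7 → 6.
Orbitals: 2 + 4 + 6 = 12. Including both spin states (m_s = ±1/2) gives 2 × 12 = 24 states.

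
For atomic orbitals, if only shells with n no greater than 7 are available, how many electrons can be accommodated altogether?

Total orbitals = 1² + 2² + 3² + 4² + 5² + 6² + 7² = 140. Doubling for spin gives 280 electrons.

280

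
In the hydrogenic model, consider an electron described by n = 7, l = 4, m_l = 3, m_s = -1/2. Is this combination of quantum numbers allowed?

n = 7 is a positive integer. l = 4 satisfies 0 ≤ l ≤ n−1 = 6. m_l = 3 lies in the range −l … +l (here −4 … 4). m_s = -1/2 is one of ±1/2.
All four constraints are satisfied.

Yes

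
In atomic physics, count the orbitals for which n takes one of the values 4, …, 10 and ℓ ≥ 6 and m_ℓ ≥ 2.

60

Count contributing orbitals for each principal shell:
n=7 → 5; n=8 → 11; n=9 → 18; n=10 → 26.
Total orbitals: 5 + 11 + 18 + 26 = 60.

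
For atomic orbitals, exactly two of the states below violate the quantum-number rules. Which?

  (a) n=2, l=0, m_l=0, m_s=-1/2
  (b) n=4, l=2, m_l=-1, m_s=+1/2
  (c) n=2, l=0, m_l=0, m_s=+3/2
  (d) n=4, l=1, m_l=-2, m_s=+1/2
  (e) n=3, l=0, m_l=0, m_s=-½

(c) and (d)

(c) has m_s = +3/2, but an electron's spin must be ±1/2.
(d) has |m_l| = 2 > l = 1, violating −l ≤ m_l ≤ l.
The remaining sets (a), (b), (e) satisfy all four rules.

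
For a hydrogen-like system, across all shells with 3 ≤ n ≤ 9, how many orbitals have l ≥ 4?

175

Go shell by shell, enumerating (l, ml) with l ≥ 4:
n=5 → 9; n=6 → 20; n=7 → 33; n=8 → 48; n=9 → 65.
Total orbitals: 9 + 20 + 33 + 48 + 65 = 175.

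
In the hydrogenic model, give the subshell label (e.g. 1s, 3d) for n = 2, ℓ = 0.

ℓ = 0 corresponds to the letter 's', so the subshell is 2s.

2s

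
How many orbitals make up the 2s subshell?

1

A subshell has 2l+1 orbitals; with l = 0, that's 1.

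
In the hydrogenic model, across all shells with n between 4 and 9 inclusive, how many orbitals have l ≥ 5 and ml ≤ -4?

30

Per-shell orbital counts meeting the constraint:
n=6 → 2; n=7 → 5; n=8 → 9; n=9 → 14.
Total orbitals: 2 + 5 + 9 + 14 = 30.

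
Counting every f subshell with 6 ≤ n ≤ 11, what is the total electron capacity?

An f subshell (l = 3) exists for every n ≥ 4, so shells n = 6, 7, 8, 9, 10, 11 each contribute one — 6 subshells.
Since each f subshell holds 2(2·3+1) = 14 electrons, the total is 6 × 14 = 84.

84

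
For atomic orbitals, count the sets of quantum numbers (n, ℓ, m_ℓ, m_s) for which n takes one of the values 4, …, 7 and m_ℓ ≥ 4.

Per-shell orbital counts meeting the constraint:
n=5 → 1; n=6 → 3; n=7 → 6.
Orbitals: 1 + 3 + 6 = 10. Including both spin states (m_s = ±1/2) gives 2 × 10 = 20 states.

20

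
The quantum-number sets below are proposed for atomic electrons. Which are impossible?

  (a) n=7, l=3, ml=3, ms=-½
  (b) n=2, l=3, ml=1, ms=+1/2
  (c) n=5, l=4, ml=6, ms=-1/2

(b) and (c)

(b) has l = 3 ≥ n = 2, violating 0 ≤ l ≤ n−1.
(c) has |ml| = 6 > l = 4, violating −l ≤ ml ≤ l.
The remaining set (a) satisfies all four rules.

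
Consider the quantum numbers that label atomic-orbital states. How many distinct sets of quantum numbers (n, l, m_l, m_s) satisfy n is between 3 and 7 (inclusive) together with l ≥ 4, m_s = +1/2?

Count contributing orbitals for each principal shell:
n=5 → 9; n=6 → 20; n=7 → 33.
Orbitals: 9 + 20 + 33 = 62. With m_s fixed to +1/2 there is one state per orbital, so 62 states.

62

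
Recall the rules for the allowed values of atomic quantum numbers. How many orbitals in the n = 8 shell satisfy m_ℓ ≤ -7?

1

Go through ℓ = 0, …, 7 (the values permitted for n = 8).
The (ℓ, m_ℓ) pairs meeting m_ℓ ≤ -7 give: ℓ=7 → 1.
Total orbitals: 1.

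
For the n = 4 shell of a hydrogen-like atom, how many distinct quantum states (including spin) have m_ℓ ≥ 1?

12

Per ℓ-value: ℓ=1 → 1; ℓ=2 → 2; ℓ=3 → 3.
Orbitals: 1 + 2 + 3 = 6. Each orbital carries two spin states, so 6 × 2 = 12 states.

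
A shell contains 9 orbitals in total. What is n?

n = 3

n² = 9 ⇒ n = 3.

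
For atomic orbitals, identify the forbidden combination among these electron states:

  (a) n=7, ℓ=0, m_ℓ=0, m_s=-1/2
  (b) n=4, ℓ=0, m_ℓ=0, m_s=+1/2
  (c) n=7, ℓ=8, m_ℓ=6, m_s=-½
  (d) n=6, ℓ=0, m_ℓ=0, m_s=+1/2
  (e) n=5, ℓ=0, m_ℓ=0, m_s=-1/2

(c) has ℓ = 8 ≥ n = 7, violating 0 ≤ ℓ ≤ n−1.
The remaining sets (a), (b), (d), (e) satisfy all four rules.

(c)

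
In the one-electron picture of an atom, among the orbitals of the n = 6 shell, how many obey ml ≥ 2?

With n = 6 the allowed l are 0, 1, …, 5.
Contributions: l=2 → 1; l=3 → 2; l=4 → 3; l=5 → 4.
Total orbitals: 1 + 2 + 3 + 4 = 10.

10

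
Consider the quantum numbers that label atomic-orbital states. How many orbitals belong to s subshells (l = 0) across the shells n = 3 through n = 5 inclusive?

3

An s subshell (l = 0) exists for every n ≥ 1, so shells n = 3, 4, 5 each contribute one — 3 subshells.
Since each s subshell has 2·0+1 = 1 orbital, the total is 3 × 1 = 3.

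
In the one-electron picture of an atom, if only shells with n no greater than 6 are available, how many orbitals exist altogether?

91

Total orbitals = 1² + 2² + 3² + 4² + 5² + 6² = 91.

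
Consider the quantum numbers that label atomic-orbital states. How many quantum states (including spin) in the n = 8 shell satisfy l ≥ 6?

56

Orbitals with l ≥ 6, by l: l=6 → 13; l=7 → 15.
Orbitals: 13 + 15 = 28. Each orbital carries two spin states, so 28 × 2 = 56 states.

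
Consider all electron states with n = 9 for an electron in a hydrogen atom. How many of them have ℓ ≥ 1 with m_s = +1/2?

80

Orbitals with ℓ ≥ 1, by ℓ: ℓ=1 → 3; ℓ=2 → 5; ℓ=3 → 7; ℓ=4 → 9; ℓ=5 → 11; ℓ=6 → 13; ℓ=7 → 15; ℓ=8 → 17.
Orbitals: 3 + 5 + 7 + 9 + 11 + 13 + 15 + 17 = 80. With m_s fixed to a single value there is one state per orbital, giving 80 states.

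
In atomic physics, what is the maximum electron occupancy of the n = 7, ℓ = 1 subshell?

6

A subshell with ℓ = 1 has 2ℓ+1 = 3 orbitals, each holding 2 electrons (spin ±1/2), so 3 × 2 = 6.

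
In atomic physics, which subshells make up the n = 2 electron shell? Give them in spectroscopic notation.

2s, 2p

For n = 2, ℓ runs from 0 to 1. In spectroscopic notation ℓ = 0,1,2,… ↔ s,p,d,f,g,h,i, so the subshells are 2s, 2p.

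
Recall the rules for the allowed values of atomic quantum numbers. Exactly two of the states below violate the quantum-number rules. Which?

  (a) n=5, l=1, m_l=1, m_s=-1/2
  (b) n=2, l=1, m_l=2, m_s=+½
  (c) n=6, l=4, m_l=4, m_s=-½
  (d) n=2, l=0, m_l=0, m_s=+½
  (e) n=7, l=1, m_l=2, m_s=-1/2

(b) has |m_l| = 2 > l = 1, violating −l ≤ m_l ≤ l.
(e) has |m_l| = 2 > l = 1, violating −l ≤ m_l ≤ l.
The remaining sets (a), (c), (d) satisfy all four rules.

(b) and (e)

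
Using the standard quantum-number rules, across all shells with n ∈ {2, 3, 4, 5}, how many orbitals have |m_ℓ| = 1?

20

Work shell by shell — for each n, count the (ℓ, m_ℓ) pairs that satisfy |m_ℓ| = 1:
n=2 → 2; n=3 → 4; n=4 → 6; n=5 → 8.
Total orbitals: 2 + 4 + 6 + 8 = 20.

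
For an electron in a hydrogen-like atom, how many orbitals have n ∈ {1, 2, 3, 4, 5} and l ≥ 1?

Count contributing orbitals for each principal shell:
n=2 → 3; n=3 → 8; n=4 → 15; n=5 → 24.
Total orbitals: 3 + 8 + 15 + 24 = 50.

50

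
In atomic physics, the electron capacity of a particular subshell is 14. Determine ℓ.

ℓ = 3 (f)

2(2ℓ+1) = 14 ⇒ 2ℓ+1 = 7 ⇒ ℓ = 3.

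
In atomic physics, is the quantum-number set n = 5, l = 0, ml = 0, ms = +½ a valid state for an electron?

Allowed

n = 5 is a positive integer. l = 0 satisfies 0 ≤ l ≤ n−1 = 4. ml = 0 lies in the range −l … +l (here 0). ms = +1/2 is one of ±1/2.
All four constraints are satisfied.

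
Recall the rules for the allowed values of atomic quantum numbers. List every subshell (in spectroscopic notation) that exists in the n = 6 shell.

For n = 6, l runs from 0 to 5. In spectroscopic notation l = 0,1,2,… ↔ s,p,d,f,g,h,i, so the subshells are 6s, 6p, 6d, 6f, 6g, 6h.

6s, 6p, 6d, 6f, 6g, 6h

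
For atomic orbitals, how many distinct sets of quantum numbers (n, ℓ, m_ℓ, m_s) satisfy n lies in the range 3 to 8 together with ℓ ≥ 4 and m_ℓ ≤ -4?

For each n in the range, tally the orbitals obeying ℓ ≥ 4 and m_ℓ ≤ -4:
n=5 → 1; n=6 → 3; n=7 → 6; n=8 → 10.
Orbitals: 1 + 3 + 6 + 10 = 20. Including both spin states (m_s = ±1/2) gives 2 × 20 = 40 states.

40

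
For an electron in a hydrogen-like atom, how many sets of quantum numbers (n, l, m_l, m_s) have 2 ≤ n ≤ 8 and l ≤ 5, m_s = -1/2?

162

Count contributing orbitals for each principal shell:
n=2 → 4; n=3 → 9; n=4 → 16; n=5 → 25; n=6 → 36; n=7 → 36; n=8 → 36.
Orbitals: 4 + 9 + 16 + 25 + 36 + 36 + 36 = 162. With m_s fixed to -1/2 there is one state per orbital, so 162 states.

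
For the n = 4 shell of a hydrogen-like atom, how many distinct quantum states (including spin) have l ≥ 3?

For n = 4, l ranges over 0 … 3.
Contributions: l=3 → 7.
Orbitals: 7. Each orbital carries two spin states, so 7 × 2 = 14 states.

14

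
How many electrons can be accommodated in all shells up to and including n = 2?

10

Total orbitals = 1² + 2² = 5. Doubling for spin gives 10 electrons.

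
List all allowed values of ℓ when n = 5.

0, 1, 2, 3, 4

ℓ is an integer with 0 ≤ ℓ ≤ n−1, so for n = 5: ℓ = 0, 1, 2, 3, 4.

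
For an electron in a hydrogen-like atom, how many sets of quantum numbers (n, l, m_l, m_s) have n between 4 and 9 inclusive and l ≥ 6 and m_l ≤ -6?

Per-shell orbital counts meeting the constraint:
n=7 → 1; n=8 → 3; n=9 → 6.
Orbitals: 1 + 3 + 6 = 10. Including both spin states (m_s = ±1/2) gives 2 × 10 = 20 states.

20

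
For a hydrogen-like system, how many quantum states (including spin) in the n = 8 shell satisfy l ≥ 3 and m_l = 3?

Go through l = 0, …, 7 (the values permitted for n = 8).
The (l, m_l) pairs meeting l ≥ 3 and m_l = 3 give: l=3 → 1; l=4 → 1; l=5 → 1; l=6 → 1; l=7 → 1.
Orbitals: 1 + 1 + 1 + 1 + 1 = 5. Each orbital carries two spin states, so 5 × 2 = 10 states.

10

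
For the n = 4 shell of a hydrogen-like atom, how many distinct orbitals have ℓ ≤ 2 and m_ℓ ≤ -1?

3

Orbitals with ℓ ≤ 2 and m_ℓ ≤ -1, by ℓ: ℓ=1 → 1; ℓ=2 → 2.
Total orbitals: 1 + 2 = 3.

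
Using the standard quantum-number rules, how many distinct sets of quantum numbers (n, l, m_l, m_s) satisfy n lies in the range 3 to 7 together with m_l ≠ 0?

220

For each n in the range, tally the orbitals obeying m_l ≠ 0:
n=3 → 6; n=4 → 12; n=5 → 20; n=6 → 30; n=7 → 42.
Orbitals: 6 + 12 + 20 + 30 + 42 = 110. Including both spin states (m_s = ±1/2) gives 2 × 110 = 220 states.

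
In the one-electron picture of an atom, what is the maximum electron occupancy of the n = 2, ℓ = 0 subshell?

A subshell with ℓ = 0 has 2ℓ+1 = 1 orbital, each holding 2 electrons (spin ±1/2), so 1 × 2 = 2.

2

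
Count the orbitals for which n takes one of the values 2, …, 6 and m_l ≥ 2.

20

Count contributing orbitals for each principal shell:
n=3 → 1; n=4 → 3; n=5 → 6; n=6 → 10.
Total orbitals: 1 + 3 + 6 + 10 = 20.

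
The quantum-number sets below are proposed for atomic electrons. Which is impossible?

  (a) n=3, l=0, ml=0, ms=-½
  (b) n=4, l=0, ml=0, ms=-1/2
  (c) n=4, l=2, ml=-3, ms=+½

(c)

(c) has |ml| = 3 > l = 2, violating −l ≤ ml ≤ l.
The remaining sets (a), (b) satisfy all four rules.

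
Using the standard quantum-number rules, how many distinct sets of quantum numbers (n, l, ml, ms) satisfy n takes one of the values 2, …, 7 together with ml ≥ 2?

Go shell by shell, enumerating (l, ml) with ml ≥ 2:
n=3 → 1; n=4 → 3; n=5 → 6; n=6 → 10; n=7 → 15.
Orbitals: 1 + 3 + 6 + 10 + 15 = 35. Including both spin states (ms = ±1/2) gives 2 × 35 = 70 states.

70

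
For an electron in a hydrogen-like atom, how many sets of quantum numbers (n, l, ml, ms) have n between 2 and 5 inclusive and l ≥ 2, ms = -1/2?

Treat each shell separately and count matching orbitals:
n=3 → 5; n=4 → 12; n=5 → 21.
Orbitals: 5 + 12 + 21 = 38. With ms fixed to -1/2 there is one state per orbital, so 38 states.

38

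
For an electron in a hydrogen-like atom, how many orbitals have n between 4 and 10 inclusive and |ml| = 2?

Count contributing orbitals for each principal shell:
n=4 → 4; n=5 → 6; n=6 → 8; n=7 → 10; n=8 → 12; n=9 → 14; n=10 → 16.
Total orbitals: 4 + 6 + 8 + 10 + 12 + 14 + 16 = 70.

70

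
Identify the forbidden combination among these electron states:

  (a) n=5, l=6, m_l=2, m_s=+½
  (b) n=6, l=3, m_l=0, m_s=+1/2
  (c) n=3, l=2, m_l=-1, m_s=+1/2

(a)

(a) has l = 6 ≥ n = 5, violating 0 ≤ l ≤ n−1.
The remaining sets (b), (c) satisfy all four rules.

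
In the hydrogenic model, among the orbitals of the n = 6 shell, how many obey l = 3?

Go through l = 0, …, 5 (the values permitted for n = 6).
The (l, ml) pairs meeting l = 3 give: l=3 → 7.
Total orbitals: 7.

7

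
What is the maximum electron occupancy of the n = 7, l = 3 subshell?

14

A subshell with l = 3 has 2l+1 = 7 orbitals, each holding 2 electrons (spin ±1/2), so 7 × 2 = 14.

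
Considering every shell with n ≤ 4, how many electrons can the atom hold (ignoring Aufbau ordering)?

Total orbitals = 1² + 2² + 3² + 4² = 30. Doubling for spin gives 60 electrons.

60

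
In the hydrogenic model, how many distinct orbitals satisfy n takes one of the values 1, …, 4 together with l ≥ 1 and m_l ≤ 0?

Count contributing orbitals for each principal shell:
n=2 → 2; n=3 → 5; n=4 → 9.
Total orbitals: 2 + 5 + 9 = 16.

16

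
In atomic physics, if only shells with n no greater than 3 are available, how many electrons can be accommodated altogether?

28

Total orbitals = 1² + 2² + 3² = 14. Doubling for spin gives 28 electrons.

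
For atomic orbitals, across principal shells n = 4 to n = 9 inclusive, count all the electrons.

542

Shell n has n² orbitals: 4²=16 + 5²=25 + 6²=36 + 7²=49 + 8²=64 + 9²=81 = 271 orbitals.
Two spin states per orbital: 2 × 271 = 542 electrons.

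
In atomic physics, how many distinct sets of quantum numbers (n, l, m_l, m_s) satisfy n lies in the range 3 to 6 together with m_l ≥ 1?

68

Treat each shell separately and count matching orbitals:
n=3 → 3; n=4 → 6; n=5 → 10; n=6 → 15.
Orbitals: 3 + 6 + 10 + 15 = 34. Including both spin states (m_s = ±1/2) gives 2 × 34 = 68 states.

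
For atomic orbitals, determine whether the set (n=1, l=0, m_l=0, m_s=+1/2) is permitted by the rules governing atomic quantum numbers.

Allowed

n = 1 is a positive integer. l = 0 satisfies 0 ≤ l ≤ n−1 = 0. m_l = 0 lies in the range −l … +l (here 0). m_s = +1/2 is one of ±1/2.
All four constraints are satisfied.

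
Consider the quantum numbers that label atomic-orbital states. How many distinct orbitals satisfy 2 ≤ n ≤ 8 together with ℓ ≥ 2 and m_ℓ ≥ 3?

Per-shell orbital counts meeting the constraint:
n=4 → 1; n=5 → 3; n=6 → 6; n=7 → 10; n=8 → 15.
Total orbitals: 1 + 3 + 6 + 10 + 15 = 35.

35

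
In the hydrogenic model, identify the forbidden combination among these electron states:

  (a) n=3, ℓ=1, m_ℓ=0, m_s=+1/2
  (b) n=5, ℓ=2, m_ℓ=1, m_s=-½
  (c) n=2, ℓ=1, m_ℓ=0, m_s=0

(c)

(c) has m_s = 0, but an electron's spin must be ±1/2.
The remaining sets (a), (b) satisfy all four rules.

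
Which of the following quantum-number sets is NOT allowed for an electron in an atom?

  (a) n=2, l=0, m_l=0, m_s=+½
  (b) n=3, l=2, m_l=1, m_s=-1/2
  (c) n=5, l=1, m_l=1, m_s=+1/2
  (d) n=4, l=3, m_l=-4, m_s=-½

(d)

(d) has |m_l| = 4 > l = 3, violating −l ≤ m_l ≤ l.
The remaining sets (a), (b), (c) satisfy all four rules.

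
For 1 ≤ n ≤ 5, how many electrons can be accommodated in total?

110

Total orbitals = 1² + 2² + 3² + 4² + 5² = 55. Doubling for spin gives 110 electrons.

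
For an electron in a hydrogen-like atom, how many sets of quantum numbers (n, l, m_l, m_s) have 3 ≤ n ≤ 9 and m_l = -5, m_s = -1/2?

10

Work shell by shell — for each n, count the (l, m_l) pairs that satisfy m_l = -5:
n=6 → 1; n=7 → 2; n=8 → 3; n=9 → 4.
Orbitals: 1 + 2 + 3 + 4 = 10. With m_s fixed to -1/2 there is one state per orbital, so 10 states.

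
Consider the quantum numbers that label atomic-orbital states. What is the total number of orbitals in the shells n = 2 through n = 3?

13

Shell n has n² orbitals: 2²=4 + 3²=9 = 13 orbitals.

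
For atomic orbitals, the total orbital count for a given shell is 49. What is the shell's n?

n² = 49 ⇒ n = 7.

n = 7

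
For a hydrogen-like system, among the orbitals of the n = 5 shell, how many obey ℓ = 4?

For n = 5, ℓ ranges over 0 … 4.
Orbitals with ℓ = 4, by ℓ: ℓ=4 → 9.
Total orbitals: 9.

9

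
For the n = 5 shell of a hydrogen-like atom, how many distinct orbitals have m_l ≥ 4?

1

The n = 5 shell has l = 0 through 4; check each.
Contributions: l=4 → 1.
Total orbitals: 1.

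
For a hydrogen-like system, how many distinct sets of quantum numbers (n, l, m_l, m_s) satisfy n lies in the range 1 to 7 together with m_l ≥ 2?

70

Treat each shell separately and count matching orbitals:
n=3 → 1; n=4 → 3; n=5 → 6; n=6 → 10; n=7 → 15.
Orbitals: 1 + 3 + 6 + 10 + 15 = 35. Including both spin states (m_s = ±1/2) gives 2 × 35 = 70 states.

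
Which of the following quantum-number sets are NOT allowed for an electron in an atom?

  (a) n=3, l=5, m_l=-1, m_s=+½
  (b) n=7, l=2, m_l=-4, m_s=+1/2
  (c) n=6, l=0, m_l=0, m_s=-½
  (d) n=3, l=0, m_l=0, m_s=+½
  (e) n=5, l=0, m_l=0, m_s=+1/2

(a) and (b)

(a) has l = 5 ≥ n = 3, violating 0 ≤ l ≤ n−1.
(b) has |m_l| = 4 > l = 2, violating −l ≤ m_l ≤ l.
The remaining sets (c), (d), (e) satisfy all four rules.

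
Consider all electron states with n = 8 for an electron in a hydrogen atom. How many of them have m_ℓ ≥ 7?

2

The (ℓ, m_ℓ) pairs meeting m_ℓ ≥ 7 give: ℓ=7 → 1.
Orbitals: 1. Each orbital carries two spin states, so 1 × 2 = 2 states.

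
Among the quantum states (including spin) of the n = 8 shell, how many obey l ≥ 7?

30

The n = 8 shell has l = 0 through 7; check each.
The (l, ml) pairs meeting l ≥ 7 give: l=7 → 15.
Orbitals: 15. Each orbital carries two spin states, so 15 × 2 = 30 states.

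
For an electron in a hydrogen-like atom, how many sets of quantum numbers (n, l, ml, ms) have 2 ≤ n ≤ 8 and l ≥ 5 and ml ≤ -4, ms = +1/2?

16

Count contributing orbitals for each principal shell:
n=6 → 2; n=7 → 5; n=8 → 9.
Orbitals: 2 + 5 + 9 = 16. With ms fixed to +1/2 there is one state per orbital, so 16 states.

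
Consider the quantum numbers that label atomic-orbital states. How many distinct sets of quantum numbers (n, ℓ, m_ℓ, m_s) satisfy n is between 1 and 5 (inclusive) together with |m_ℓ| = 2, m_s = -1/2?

For each n in the range, tally the orbitals obeying |m_ℓ| = 2:
n=3 → 2; n=4 → 4; n=5 → 6.
Orbitals: 2 + 4 + 6 = 12. With m_s fixed to -1/2 there is one state per orbital, so 12 states.

12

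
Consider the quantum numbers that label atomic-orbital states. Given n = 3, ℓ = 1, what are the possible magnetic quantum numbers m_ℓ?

m_ℓ takes every integer from −ℓ to +ℓ. With ℓ = 1 that gives the 3 values -1, 0, 1.

-1, 0, 1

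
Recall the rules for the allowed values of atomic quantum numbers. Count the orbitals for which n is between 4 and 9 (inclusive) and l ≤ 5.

185

Count contributing orbitals for each principal shell:
n=4 → 16; n=5 → 25; n=6 → 36; n=7 → 36; n=8 → 36; n=9 → 36.
Total orbitals: 16 + 25 + 36 + 36 + 36 + 36 = 185.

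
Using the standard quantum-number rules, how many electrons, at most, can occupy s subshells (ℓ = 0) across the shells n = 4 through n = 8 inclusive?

10

An s subshell (ℓ = 0) exists for every n ≥ 1, so shells n = 4, 5, 6, 7, 8 each contribute one — 5 subshells.
Since each s subshell holds 2(2·0+1) = 2 electrons, the total is 5 × 2 = 10.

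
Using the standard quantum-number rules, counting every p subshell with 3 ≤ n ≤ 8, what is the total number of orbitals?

A p subshell (ℓ = 1) exists for every n ≥ 2, so shells n = 3, 4, 5, 6, 7, 8 each contribute one — 6 subshells.
Since each p subshell has 2·1+1 = 3 orbitals, the total is 6 × 3 = 18.

18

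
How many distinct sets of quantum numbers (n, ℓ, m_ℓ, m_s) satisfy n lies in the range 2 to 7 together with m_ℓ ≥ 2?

Work shell by shell — for each n, count the (ℓ, m_ℓ) pairs that satisfy m_ℓ ≥ 2:
n=3 → 1; n=4 → 3; n=5 → 6; n=6 → 10; n=7 → 15.
Orbitals: 1 + 3 + 6 + 10 + 15 = 35. Including both spin states (m_s = ±1/2) gives 2 × 35 = 70 states.

70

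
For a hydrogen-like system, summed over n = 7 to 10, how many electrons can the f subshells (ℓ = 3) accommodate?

An f subshell (ℓ = 3) exists for every n ≥ 4, so shells n = 7, 8, 9, 10 each contribute one — 4 subshells.
Since each f subshell holds 2(2·3+1) = 14 electrons, the total is 4 × 14 = 56.

56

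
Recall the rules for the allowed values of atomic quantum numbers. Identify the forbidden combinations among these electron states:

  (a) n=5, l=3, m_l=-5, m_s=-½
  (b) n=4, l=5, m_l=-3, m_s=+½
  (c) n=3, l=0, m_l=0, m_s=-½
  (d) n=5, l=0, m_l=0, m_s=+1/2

(a) and (b)

(a) has |m_l| = 5 > l = 3, violating −l ≤ m_l ≤ l.
(b) has l = 5 ≥ n = 4, violating 0 ≤ l ≤ n−1.
The remaining sets (c), (d) satisfy all four rules.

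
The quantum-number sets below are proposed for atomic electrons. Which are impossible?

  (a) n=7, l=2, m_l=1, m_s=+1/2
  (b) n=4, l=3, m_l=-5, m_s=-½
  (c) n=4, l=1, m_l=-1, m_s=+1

(b) has |m_l| = 5 > l = 3, violating −l ≤ m_l ≤ l.
(c) has m_s = +1, but an electron's spin must be ±1/2.
The remaining set (a) satisfies all four rules.

(b) and (c)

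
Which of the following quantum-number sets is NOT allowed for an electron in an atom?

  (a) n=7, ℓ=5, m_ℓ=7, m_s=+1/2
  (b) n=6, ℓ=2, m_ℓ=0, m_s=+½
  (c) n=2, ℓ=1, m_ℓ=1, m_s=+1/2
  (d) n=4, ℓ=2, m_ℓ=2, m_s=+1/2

(a) has |m_ℓ| = 7 > ℓ = 5, violating −ℓ ≤ m_ℓ ≤ ℓ.
The remaining sets (b), (c), (d) satisfy all four rules.

(a)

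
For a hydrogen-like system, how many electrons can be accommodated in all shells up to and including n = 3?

Total orbitals = 1² + 2² + 3² = 14. Doubling for spin gives 28 electrons.

28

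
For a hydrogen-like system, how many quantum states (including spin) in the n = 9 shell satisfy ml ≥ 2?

The n = 9 shell has l = 0 through 8; check each.
Per l-value: l=2 → 1; l=3 → 2; l=4 → 3; l=5 → 4; l=6 → 5; l=7 → 6; l=8 → 7.
Orbitals: 1 + 2 + 3 + 4 + 5 + 6 + 7 = 28. Each orbital carries two spin states, so 28 × 2 = 56 states.

56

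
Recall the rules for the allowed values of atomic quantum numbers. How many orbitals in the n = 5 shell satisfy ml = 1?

The (l, ml) pairs meeting ml = 1 give: l=1 → 1; l=2 → 1; l=3 → 1; l=4 → 1.
Total orbitals: 1 + 1 + 1 + 1 = 4.

4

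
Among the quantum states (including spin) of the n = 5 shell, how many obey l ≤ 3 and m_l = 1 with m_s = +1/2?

Orbitals with l ≤ 3 and m_l = 1, by l: l=1 → 1; l=2 → 1; l=3 → 1.
Orbitals: 1 + 1 + 1 = 3. With m_s fixed to a single value there is one state per orbital, giving 3 states.

3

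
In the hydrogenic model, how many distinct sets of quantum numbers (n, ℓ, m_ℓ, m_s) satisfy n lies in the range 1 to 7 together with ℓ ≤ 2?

Work shell by shell — for each n, count the (ℓ, m_ℓ) pairs that satisfy ℓ ≤ 2:
n=1 → 1; n=2 → 4; n=3 → 9; n=4 → 9; n=5 → 9; n=6 → 9; n=7 → 9.
Orbitals: 1 + 4 + 9 + 9 + 9 + 9 + 9 = 50. Including both spin states (m_s = ±1/2) gives 2 × 50 = 100 states.

100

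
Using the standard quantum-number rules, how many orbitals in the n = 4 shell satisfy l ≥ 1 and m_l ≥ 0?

9

With n = 4 the allowed l are 0, 1, …, 3.
Orbitals with l ≥ 1 and m_l ≥ 0, by l: l=1 → 2; l=2 → 3; l=3 → 4.
Total orbitals: 2 + 3 + 4 = 9.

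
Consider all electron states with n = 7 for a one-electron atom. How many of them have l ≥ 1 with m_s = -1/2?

48

For n = 7, l ranges over 0 … 6.
Per l-value: l=1 → 3; l=2 → 5; l=3 → 7; l=4 → 9; l=5 → 11; l=6 → 13.
Orbitals: 3 + 5 + 7 + 9 + 11 + 13 = 48. With m_s fixed to a single value there is one state per orbital, giving 48 states.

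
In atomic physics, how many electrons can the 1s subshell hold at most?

2

A subshell with ℓ = 0 has 2ℓ+1 = 1 orbital, each holding 2 electrons (spin ±1/2), so 1 × 2 = 2.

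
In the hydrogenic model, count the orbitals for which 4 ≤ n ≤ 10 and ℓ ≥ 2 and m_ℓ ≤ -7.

Work shell by shell — for each n, count the (ℓ, m_ℓ) pairs that satisfy ℓ ≥ 2 and m_ℓ ≤ -7:
n=8 → 1; n=9 → 3; n=10 → 6.
Total orbitals: 1 + 3 + 6 = 10.

10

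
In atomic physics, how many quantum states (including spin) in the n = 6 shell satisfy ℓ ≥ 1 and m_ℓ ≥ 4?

Per ℓ-value: ℓ=4 → 1; ℓ=5 → 2.
Orbitals: 1 + 2 = 3. Each orbital carries two spin states, so 3 × 2 = 6 states.

6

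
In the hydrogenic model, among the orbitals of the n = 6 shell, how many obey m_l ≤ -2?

Go through l = 0, …, 5 (the values permitted for n = 6).
Orbitals with m_l ≤ -2, by l: l=2 → 1; l=3 → 2; l=4 → 3; l=5 → 4.
Total orbitals: 1 + 2 + 3 + 4 = 10.

10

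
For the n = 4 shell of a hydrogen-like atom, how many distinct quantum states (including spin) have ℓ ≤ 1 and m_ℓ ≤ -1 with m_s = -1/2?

1

For n = 4, ℓ ranges over 0 … 3.
Per ℓ-value: ℓ=1 → 1.
Orbitals: 1. With m_s fixed to a single value there is one state per orbital, giving 1 state.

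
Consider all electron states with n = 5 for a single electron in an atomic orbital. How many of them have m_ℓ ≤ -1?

Orbitals with m_ℓ ≤ -1, by ℓ: ℓ=1 → 1; ℓ=2 → 2; ℓ=3 → 3; ℓ=4 → 4.
Orbitals: 1 + 2 + 3 + 4 = 10. Each orbital carries two spin states, so 10 × 2 = 20 states.

20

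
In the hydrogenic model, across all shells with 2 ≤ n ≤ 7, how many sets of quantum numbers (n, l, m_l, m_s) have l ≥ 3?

Work shell by shell — for each n, count the (l, m_l) pairs that satisfy l ≥ 3:
n=4 → 7; n=5 → 16; n=6 → 27; n=7 → 40.
Orbitals: 7 + 16 + 27 + 40 = 90. Including both spin states (m_s = ±1/2) gives 2 × 90 = 180 states.

180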